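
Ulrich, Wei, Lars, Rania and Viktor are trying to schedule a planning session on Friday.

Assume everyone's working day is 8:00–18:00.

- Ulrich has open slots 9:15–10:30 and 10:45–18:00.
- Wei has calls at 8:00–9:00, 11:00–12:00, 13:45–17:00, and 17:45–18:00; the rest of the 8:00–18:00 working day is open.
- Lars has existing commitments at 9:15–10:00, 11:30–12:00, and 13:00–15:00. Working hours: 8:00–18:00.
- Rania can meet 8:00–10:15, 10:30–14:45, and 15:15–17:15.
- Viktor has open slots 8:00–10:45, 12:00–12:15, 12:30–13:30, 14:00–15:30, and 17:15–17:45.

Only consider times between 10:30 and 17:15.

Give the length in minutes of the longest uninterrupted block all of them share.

30 minutes

Wei free within 08:00–18:00: 09:00–11:00, 12:00–13:45, 17:00–17:45.
Lars free within 08:00–18:00: 08:00–09:15, 10:00–11:30, 12:00–13:00, 15:00–18:00.
Ulrich ∩ Wei: 09:15–10:30, 10:45–11:00, 12:00–13:45, 17:00–17:45.
Ulrich ∩ Wei ∩ Lars: 10:00–10:30, 10:45–11:00, 12:00–13:00, 17:00–17:45.
Ulrich ∩ Wei ∩ Lars ∩ Rania: 10:00–10:15, 10:45–11:00, 12:00–13:00, 17:00–17:15.
Ulrich ∩ Wei ∩ Lars ∩ Rania ∩ Viktor: 10:00–10:15, 12:00–12:15, 12:30–13:00.
Restricted to 10:30–17:15: 12:00–12:15, 12:30–13:00.
Common window lengths: 15, 30 min; longest is 30.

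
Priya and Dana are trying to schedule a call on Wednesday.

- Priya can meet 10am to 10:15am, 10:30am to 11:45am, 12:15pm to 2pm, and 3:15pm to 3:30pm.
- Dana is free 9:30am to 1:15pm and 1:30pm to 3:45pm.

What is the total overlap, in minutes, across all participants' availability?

Priya ∩ Dana: 10:00–10:15, 10:30–11:45, 12:15–13:15, 13:30–14:00, 15:15–15:30.
Total common minutes: 15 + 75 + 60 + 30 + 15 = 195.

195 minutes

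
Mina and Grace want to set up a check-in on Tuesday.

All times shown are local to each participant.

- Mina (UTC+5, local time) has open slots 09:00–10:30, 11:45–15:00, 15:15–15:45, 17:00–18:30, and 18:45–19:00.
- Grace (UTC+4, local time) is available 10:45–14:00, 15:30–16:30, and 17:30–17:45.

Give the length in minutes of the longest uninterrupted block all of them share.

195 minutes

Mina → UTC: 04:00–05:30, 06:45–10:00, 10:15–10:45, 12:00–13:30, 13:45–14:00.
Grace → UTC: 06:45–10:00, 11:30–12:30, 13:30–13:45.
Mina ∩ Grace: 06:45–10:00, 12:00–12:30.
Common window lengths: 195, 30 min; longest is 195.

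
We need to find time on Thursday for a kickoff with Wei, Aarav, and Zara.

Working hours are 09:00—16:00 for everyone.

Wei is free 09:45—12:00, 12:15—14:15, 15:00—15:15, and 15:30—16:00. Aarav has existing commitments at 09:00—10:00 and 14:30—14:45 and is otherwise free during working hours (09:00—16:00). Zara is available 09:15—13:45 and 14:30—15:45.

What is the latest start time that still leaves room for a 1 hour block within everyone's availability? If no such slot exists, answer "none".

Aarav free within 09:00–16:00: 10:00–14:30, 14:45–16:00.
Wei ∩ Aarav: 10:00–12:00, 12:15–14:15, 15:00–15:15, 15:30–16:00.
Wei ∩ Aarav ∩ Zara: 10:00–12:00, 12:15–13:45, 15:00–15:15, 15:30–15:45.
Windows ≥ 60 min: 10:00–12:00, 12:15–13:45.
Latest start in the last window 12:15–13:45 is 13:45 − 60 min = 12:45.

12:45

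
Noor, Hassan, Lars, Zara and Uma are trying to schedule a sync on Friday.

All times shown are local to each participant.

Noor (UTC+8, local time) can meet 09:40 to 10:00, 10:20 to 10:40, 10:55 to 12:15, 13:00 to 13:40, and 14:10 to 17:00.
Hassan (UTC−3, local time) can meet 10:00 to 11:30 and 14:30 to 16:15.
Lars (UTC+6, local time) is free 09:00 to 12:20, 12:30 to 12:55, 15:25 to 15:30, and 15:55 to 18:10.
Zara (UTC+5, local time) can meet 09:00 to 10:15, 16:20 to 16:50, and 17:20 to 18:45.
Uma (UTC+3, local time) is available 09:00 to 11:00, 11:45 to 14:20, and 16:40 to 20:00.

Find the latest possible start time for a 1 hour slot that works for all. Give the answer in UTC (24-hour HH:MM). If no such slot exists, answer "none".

none

Noor → UTC: 01:40–02:00, 02:20–02:40, 02:55–04:15, 05:00–05:40, 06:10–09:00.
Hassan → UTC: 13:00–14:30, 17:30–19:15.
Lars → UTC: 03:00–06:20, 06:30–06:55, 09:25–09:30, 09:55–12:10.
Zara → UTC: 04:00–05:15, 11:20–11:50, 12:20–13:45.
Uma → UTC: 06:00–08:00, 08:45–11:20, 13:40–17:00.
Noor ∩ Hassan: (none).
Noor ∩ Hassan ∩ Lars: (none).
Noor ∩ Hassan ∩ Lars ∩ Zara: (none).
Noor ∩ Hassan ∩ Lars ∩ Zara ∩ Uma: (none).
Windows ≥ 60 min: (none).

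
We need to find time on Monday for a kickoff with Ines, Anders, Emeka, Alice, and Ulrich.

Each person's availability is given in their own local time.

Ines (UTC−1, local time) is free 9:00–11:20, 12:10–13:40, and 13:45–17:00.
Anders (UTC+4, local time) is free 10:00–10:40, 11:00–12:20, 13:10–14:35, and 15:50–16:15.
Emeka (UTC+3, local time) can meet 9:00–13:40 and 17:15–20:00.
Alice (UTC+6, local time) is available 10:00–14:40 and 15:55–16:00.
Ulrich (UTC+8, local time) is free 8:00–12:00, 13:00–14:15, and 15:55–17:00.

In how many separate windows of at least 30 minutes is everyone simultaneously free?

Ines → UTC: 10:00–12:20, 13:10–14:40, 14:45–18:00.
Anders → UTC: 06:00–06:40, 07:00–08:20, 09:10–10:35, 11:50–12:15.
Emeka → UTC: 06:00–10:40, 14:15–17:00.
Alice → UTC: 04:00–08:40, 09:55–10:00.
Ulrich → UTC: 00:00–04:00, 05:00–06:15, 07:55–09:00.
Ines ∩ Anders: 10:00–10:35, 11:50–12:15.
Ines ∩ Anders ∩ Emeka: 10:00–10:35.
Ines ∩ Anders ∩ Emeka ∩ Alice: (none).
Ines ∩ Anders ∩ Emeka ∩ Alice ∩ Ulrich: (none).
Windows ≥ 30 min: (none).
That's 0 windows.

0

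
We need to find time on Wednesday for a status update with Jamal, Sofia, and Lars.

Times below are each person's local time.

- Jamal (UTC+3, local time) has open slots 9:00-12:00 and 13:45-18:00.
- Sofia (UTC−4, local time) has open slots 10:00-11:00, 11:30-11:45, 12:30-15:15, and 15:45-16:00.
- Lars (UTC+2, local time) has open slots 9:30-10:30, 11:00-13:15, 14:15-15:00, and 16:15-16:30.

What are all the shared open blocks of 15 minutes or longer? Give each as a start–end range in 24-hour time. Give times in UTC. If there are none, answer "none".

Jamal → UTC: 06:00–09:00, 10:45–15:00.
Sofia → UTC: 14:00–15:00, 15:30–15:45, 16:30–19:15, 19:45–20:00.
Lars → UTC: 07:30–08:30, 09:00–11:15, 12:15–13:00, 14:15–14:30.
Jamal ∩ Sofia: 14:00–15:00.
Jamal ∩ Sofia ∩ Lars: 14:15–14:30.
Windows ≥ 15 min: 14:15–14:30.

14:15–14:30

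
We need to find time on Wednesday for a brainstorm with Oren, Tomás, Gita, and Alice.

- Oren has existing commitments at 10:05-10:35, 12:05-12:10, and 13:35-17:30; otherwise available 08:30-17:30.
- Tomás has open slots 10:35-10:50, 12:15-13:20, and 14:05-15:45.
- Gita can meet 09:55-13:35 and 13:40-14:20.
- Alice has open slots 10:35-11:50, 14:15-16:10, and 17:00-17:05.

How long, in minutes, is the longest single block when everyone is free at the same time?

15 minutes

Oren free within 08:30–17:30: 08:30–10:05, 10:35–12:05, 12:10–13:35.
Oren ∩ Tomás: 10:35–10:50, 12:15–13:20.
Oren ∩ Tomás ∩ Gita: 10:35–10:50, 12:15–13:20.
Oren ∩ Tomás ∩ Gita ∩ Alice: 10:35–10:50.
Single common window of 15 minutes.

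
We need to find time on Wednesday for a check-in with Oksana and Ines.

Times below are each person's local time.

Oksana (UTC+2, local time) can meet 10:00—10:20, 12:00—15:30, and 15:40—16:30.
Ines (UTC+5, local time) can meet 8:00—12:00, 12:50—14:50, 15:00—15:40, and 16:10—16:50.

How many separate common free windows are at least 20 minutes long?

3

Oksana → UTC: 08:00–08:20, 10:00–13:30, 13:40–14:30.
Ines → UTC: 03:00–07:00, 07:50–09:50, 10:00–10:40, 11:10–11:50.
Oksana ∩ Ines: 08:00–08:20, 10:00–10:40, 11:10–11:50.
Windows ≥ 20 min: 08:00–08:20, 10:00–10:40, 11:10–11:50.
That's 3 windows.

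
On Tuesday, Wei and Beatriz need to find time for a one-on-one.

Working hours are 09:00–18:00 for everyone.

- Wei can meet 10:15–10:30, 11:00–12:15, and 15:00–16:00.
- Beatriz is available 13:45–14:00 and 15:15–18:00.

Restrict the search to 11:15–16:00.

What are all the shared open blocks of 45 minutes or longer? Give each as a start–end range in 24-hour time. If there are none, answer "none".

Wei ∩ Beatriz: 15:15–16:00.
Restricted to 11:15–16:00: 15:15–16:00.
Windows ≥ 45 min: 15:15–16:00.

15:15–16:00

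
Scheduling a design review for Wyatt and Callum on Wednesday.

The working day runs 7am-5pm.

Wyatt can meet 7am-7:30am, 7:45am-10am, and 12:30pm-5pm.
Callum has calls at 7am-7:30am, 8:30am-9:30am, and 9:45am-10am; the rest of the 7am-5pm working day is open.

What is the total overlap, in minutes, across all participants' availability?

330 minutes

Callum free within 07:00–17:00: 07:30–08:30, 09:30–09:45, 10:00–17:00.
Wyatt ∩ Callum: 07:45–08:30, 09:30–09:45, 12:30–17:00.
Total common minutes: 45 + 15 + 270 = 330.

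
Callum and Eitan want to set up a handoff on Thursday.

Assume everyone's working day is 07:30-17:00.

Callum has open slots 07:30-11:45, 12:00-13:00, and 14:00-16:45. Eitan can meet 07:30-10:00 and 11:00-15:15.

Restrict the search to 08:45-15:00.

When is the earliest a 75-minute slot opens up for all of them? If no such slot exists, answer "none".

08:45

Callum ∩ Eitan: 07:30–10:00, 11:00–11:45, 12:00–13:00, 14:00–15:15.
Restricted to 08:45–15:00: 08:45–10:00, 11:00–11:45, 12:00–13:00, 14:00–15:00.
Windows ≥ 75 min: 08:45–10:00.
Earliest such window starts at 08:45.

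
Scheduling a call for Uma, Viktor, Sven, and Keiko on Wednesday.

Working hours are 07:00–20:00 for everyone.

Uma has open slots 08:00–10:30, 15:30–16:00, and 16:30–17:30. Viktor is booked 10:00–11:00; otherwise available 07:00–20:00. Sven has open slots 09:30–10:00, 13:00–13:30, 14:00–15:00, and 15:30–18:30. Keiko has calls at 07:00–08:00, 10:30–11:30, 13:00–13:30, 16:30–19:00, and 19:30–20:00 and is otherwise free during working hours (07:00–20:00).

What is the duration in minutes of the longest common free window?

30 minutes

Viktor free within 07:00–20:00: 07:00–10:00, 11:00–20:00.
Keiko free within 07:00–20:00: 08:00–10:30, 11:30–13:00, 13:30–16:30, 19:00–19:30.
Uma ∩ Viktor: 08:00–10:00, 15:30–16:00, 16:30–17:30.
Uma ∩ Viktor ∩ Sven: 09:30–10:00, 15:30–16:00, 16:30–17:30.
Uma ∩ Viktor ∩ Sven ∩ Keiko: 09:30–10:00, 15:30–16:00.
Common window lengths: 30, 30 min; longest is 30.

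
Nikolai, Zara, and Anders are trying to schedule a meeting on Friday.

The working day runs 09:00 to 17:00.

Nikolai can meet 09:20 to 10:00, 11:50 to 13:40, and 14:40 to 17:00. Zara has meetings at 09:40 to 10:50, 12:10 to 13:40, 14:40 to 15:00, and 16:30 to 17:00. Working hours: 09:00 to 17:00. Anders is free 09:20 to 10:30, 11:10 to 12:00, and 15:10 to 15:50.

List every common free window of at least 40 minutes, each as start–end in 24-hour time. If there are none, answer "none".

Zara free within 09:00–17:00: 09:00–09:40, 10:50–12:10, 13:40–14:40, 15:00–16:30.
Nikolai ∩ Zara: 09:20–09:40, 11:50–12:10, 15:00–16:30.
Nikolai ∩ Zara ∩ Anders: 09:20–09:40, 11:50–12:00, 15:10–15:50.
Windows ≥ 40 min: 15:10–15:50.

15:10–15:50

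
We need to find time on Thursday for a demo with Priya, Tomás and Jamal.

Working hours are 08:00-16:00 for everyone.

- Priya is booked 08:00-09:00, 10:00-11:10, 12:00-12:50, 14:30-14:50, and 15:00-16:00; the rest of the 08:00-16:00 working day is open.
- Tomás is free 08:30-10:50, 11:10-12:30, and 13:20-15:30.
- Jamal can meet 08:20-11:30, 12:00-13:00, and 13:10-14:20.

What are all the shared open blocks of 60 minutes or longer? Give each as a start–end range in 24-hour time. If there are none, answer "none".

09:00–10:00, 13:20–14:20

Priya free within 08:00–16:00: 09:00–10:00, 11:10–12:00, 12:50–14:30, 14:50–15:00.
Priya ∩ Tomás: 09:00–10:00, 11:10–12:00, 13:20–14:30, 14:50–15:00.
Priya ∩ Tomás ∩ Jamal: 09:00–10:00, 11:10–11:30, 13:20–14:20.
Windows ≥ 60 min: 09:00–10:00, 13:20–14:20.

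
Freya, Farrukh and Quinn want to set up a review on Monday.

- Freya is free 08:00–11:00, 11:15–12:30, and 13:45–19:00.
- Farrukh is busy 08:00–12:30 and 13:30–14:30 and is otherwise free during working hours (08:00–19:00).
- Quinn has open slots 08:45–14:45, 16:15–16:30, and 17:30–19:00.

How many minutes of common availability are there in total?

120 minutes

Farrukh free within 08:00–19:00: 12:30–13:30, 14:30–19:00.
Freya ∩ Farrukh: 14:30–19:00.
Freya ∩ Farrukh ∩ Quinn: 14:30–14:45, 16:15–16:30, 17:30–19:00.
Total common minutes: 15 + 15 + 90 = 120.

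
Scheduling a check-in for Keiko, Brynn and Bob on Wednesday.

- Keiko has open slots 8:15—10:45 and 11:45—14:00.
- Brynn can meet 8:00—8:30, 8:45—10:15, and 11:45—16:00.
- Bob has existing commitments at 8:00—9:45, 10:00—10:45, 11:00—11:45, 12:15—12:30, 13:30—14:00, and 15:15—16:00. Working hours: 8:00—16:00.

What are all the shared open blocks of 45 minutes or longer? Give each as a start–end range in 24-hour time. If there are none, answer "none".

12:30–13:30

Bob free within 08:00–16:00: 09:45–10:00, 10:45–11:00, 11:45–12:15, 12:30–13:30, 14:00–15:15.
Keiko ∩ Brynn: 08:15–08:30, 08:45–10:15, 11:45–14:00.
Keiko ∩ Brynn ∩ Bob: 09:45–10:00, 11:45–12:15, 12:30–13:30.
Windows ≥ 45 min: 12:30–13:30.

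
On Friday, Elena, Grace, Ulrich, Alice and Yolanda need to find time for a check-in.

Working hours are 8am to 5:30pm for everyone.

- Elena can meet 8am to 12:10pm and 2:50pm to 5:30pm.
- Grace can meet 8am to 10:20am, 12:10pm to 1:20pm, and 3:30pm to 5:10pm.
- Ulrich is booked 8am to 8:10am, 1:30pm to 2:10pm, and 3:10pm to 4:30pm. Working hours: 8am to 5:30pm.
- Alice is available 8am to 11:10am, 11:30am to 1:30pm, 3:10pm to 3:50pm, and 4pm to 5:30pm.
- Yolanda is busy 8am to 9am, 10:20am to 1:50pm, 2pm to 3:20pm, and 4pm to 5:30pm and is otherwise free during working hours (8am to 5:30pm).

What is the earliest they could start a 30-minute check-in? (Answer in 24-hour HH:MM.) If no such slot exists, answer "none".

Ulrich free within 08:00–17:30: 08:10–13:30, 14:10–15:10, 16:30–17:30.
Yolanda free within 08:00–17:30: 09:00–10:20, 13:50–14:00, 15:20–16:00.
Elena ∩ Grace: 08:00–10:20, 15:30–17:10.
Elena ∩ Grace ∩ Ulrich: 08:10–10:20, 16:30–17:10.
Elena ∩ Grace ∩ Ulrich ∩ Alice: 08:10–10:20, 16:30–17:10.
Elena ∩ Grace ∩ Ulrich ∩ Alice ∩ Yolanda: 09:00–10:20.
Windows ≥ 30 min: 09:00–10:20.
Earliest such window starts at 09:00.

09:00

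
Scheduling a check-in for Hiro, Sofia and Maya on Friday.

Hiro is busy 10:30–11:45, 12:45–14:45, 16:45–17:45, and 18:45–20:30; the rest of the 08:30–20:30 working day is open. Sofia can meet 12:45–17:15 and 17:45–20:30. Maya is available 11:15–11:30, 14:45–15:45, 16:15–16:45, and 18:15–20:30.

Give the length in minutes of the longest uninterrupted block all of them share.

60 minutes

Hiro free within 08:30–20:30: 08:30–10:30, 11:45–12:45, 14:45–16:45, 17:45–18:45.
Hiro ∩ Sofia: 14:45–16:45, 17:45–18:45.
Hiro ∩ Sofia ∩ Maya: 14:45–15:45, 16:15–16:45, 18:15–18:45.
Common window lengths: 60, 30, 30 min; longest is 60.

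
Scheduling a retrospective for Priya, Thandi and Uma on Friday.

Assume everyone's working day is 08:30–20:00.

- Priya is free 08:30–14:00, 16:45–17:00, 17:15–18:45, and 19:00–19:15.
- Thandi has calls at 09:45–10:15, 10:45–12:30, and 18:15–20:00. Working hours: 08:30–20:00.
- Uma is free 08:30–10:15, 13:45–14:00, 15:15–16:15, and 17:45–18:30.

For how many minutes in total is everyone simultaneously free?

Thandi free within 08:30–20:00: 08:30–09:45, 10:15–10:45, 12:30–18:15.
Priya ∩ Thandi: 08:30–09:45, 10:15–10:45, 12:30–14:00, 16:45–17:00, 17:15–18:15.
Priya ∩ Thandi ∩ Uma: 08:30–09:45, 13:45–14:00, 17:45–18:15.
Total common minutes: 75 + 15 + 30 = 120.

120 minutes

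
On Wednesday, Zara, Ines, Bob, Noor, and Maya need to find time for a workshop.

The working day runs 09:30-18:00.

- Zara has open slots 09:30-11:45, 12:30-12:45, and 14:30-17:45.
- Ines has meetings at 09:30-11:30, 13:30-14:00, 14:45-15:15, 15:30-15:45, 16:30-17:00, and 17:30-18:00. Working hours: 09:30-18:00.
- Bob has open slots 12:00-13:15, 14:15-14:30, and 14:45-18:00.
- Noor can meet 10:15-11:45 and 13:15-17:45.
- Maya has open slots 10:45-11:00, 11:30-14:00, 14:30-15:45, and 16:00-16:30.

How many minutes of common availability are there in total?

Ines free within 09:30–18:00: 11:30–13:30, 14:00–14:45, 15:15–15:30, 15:45–16:30, 17:00–17:30.
Zara ∩ Ines: 11:30–11:45, 12:30–12:45, 14:30–14:45, 15:15–15:30, 15:45–16:30, 17:00–17:30.
Zara ∩ Ines ∩ Bob: 12:30–12:45, 15:15–15:30, 15:45–16:30, 17:00–17:30.
Zara ∩ Ines ∩ Bob ∩ Noor: 15:15–15:30, 15:45–16:30, 17:00–17:30.
Zara ∩ Ines ∩ Bob ∩ Noor ∩ Maya: 15:15–15:30, 16:00–16:30.
Total common minutes: 15 + 30 = 45.

45 minutes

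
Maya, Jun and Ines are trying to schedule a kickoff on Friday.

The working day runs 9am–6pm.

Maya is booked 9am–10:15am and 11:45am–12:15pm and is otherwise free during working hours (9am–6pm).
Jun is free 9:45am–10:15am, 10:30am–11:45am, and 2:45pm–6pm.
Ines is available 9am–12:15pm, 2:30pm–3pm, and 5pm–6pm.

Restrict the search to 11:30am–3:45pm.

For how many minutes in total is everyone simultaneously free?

Maya free within 09:00–18:00: 10:15–11:45, 12:15–18:00.
Maya ∩ Jun: 10:30–11:45, 14:45–18:00.
Maya ∩ Jun ∩ Ines: 10:30–11:45, 14:45–15:00, 17:00–18:00.
Restricted to 11:30–15:45: 11:30–11:45, 14:45–15:00.
Total common minutes: 15 + 15 = 30.

30 minutes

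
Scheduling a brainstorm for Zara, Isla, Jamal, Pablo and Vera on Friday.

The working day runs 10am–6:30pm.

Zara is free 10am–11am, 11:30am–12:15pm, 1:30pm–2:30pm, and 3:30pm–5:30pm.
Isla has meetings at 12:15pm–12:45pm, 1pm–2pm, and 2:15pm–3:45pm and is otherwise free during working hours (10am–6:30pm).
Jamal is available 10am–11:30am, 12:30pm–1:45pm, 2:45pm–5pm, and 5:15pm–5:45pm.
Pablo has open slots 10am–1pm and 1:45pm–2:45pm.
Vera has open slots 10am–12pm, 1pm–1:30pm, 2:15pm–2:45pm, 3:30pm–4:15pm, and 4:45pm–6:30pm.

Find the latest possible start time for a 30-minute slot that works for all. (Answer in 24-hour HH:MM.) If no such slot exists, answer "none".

Isla free within 10:00–18:30: 10:00–12:15, 12:45–13:00, 14:00–14:15, 15:45–18:30.
Zara ∩ Isla: 10:00–11:00, 11:30–12:15, 14:00–14:15, 15:45–17:30.
Zara ∩ Isla ∩ Jamal: 10:00–11:00, 15:45–17:00, 17:15–17:30.
Zara ∩ Isla ∩ Jamal ∩ Pablo: 10:00–11:00.
Zara ∩ Isla ∩ Jamal ∩ Pablo ∩ Vera: 10:00–11:00.
Windows ≥ 30 min: 10:00–11:00.
Latest start in the last window 10:00–11:00 is 11:00 − 30 min = 10:30.

10:30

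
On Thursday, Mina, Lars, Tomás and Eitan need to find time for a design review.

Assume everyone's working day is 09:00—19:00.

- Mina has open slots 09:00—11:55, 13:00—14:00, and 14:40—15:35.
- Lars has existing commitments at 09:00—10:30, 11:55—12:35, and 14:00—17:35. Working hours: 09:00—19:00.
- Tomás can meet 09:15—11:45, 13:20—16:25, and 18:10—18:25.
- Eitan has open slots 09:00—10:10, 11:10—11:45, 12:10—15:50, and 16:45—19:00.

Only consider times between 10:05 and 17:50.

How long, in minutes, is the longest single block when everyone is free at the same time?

Lars free within 09:00–19:00: 10:30–11:55, 12:35–14:00, 17:35–19:00.
Mina ∩ Lars: 10:30–11:55, 13:00–14:00.
Mina ∩ Lars ∩ Tomás: 10:30–11:45, 13:20–14:00.
Mina ∩ Lars ∩ Tomás ∩ Eitan: 11:10–11:45, 13:20–14:00.
Restricted to 10:05–17:50: 11:10–11:45, 13:20–14:00.
Common window lengths: 35, 40 min; longest is 40.

40 minutes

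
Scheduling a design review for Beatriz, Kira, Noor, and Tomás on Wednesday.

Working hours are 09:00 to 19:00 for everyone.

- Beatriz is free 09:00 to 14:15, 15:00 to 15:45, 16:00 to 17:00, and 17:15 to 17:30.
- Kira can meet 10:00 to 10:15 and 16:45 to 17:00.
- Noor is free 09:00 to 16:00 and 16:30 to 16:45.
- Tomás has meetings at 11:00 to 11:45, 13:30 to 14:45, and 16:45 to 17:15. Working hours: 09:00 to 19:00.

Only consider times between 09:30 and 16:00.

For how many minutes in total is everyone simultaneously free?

Tomás free within 09:00–19:00: 09:00–11:00, 11:45–13:30, 14:45–16:45, 17:15–19:00.
Beatriz ∩ Kira: 10:00–10:15, 16:45–17:00.
Beatriz ∩ Kira ∩ Noor: 10:00–10:15.
Beatriz ∩ Kira ∩ Noor ∩ Tomás: 10:00–10:15.
Restricted to 09:30–16:00: 10:00–10:15.
Total common minutes: 15.

15 minutes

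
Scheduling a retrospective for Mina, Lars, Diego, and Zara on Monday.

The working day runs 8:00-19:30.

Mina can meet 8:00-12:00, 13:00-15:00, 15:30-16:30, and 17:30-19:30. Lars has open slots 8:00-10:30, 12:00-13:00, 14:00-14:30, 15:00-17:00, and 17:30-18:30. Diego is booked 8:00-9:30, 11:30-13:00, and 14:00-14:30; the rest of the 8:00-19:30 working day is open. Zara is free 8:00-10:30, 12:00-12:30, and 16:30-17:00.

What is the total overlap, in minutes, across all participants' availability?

Diego free within 08:00–19:30: 09:30–11:30, 13:00–14:00, 14:30–19:30.
Mina ∩ Lars: 08:00–10:30, 14:00–14:30, 15:30–16:30, 17:30–18:30.
Mina ∩ Lars ∩ Diego: 09:30–10:30, 15:30–16:30, 17:30–18:30.
Mina ∩ Lars ∩ Diego ∩ Zara: 09:30–10:30.
Total common minutes: 60.

60 minutes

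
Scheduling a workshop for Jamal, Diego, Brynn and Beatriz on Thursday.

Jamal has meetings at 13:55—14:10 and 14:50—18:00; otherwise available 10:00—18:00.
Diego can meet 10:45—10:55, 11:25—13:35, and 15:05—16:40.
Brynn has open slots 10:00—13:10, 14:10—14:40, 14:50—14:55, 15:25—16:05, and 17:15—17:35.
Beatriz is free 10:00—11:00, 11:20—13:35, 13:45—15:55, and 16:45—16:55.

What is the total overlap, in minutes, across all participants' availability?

115 minutes

Jamal free within 10:00–18:00: 10:00–13:55, 14:10–14:50.
Jamal ∩ Diego: 10:45–10:55, 11:25–13:35.
Jamal ∩ Diego ∩ Brynn: 10:45–10:55, 11:25–13:10.
Jamal ∩ Diego ∩ Brynn ∩ Beatriz: 10:45–10:55, 11:25–13:10.
Total common minutes: 10 + 105 = 115.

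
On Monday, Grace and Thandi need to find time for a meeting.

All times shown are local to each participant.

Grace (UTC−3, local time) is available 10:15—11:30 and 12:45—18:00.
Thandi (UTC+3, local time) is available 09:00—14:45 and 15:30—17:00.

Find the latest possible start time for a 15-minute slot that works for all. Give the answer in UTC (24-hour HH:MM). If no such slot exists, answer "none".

Grace → UTC: 13:15–14:30, 15:45–21:00.
Thandi → UTC: 06:00–11:45, 12:30–14:00.
Grace ∩ Thandi: 13:15–14:00.
Windows ≥ 15 min: 13:15–14:00.
Latest start in the last window 13:15–14:00 is 14:00 − 15 min = 13:45.

13:45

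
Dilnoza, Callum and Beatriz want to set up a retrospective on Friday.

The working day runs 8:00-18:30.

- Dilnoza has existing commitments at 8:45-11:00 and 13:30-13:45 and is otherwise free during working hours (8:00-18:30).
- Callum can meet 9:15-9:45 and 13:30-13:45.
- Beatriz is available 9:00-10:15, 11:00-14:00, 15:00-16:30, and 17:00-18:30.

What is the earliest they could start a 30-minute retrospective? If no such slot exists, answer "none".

Dilnoza free within 08:00–18:30: 08:00–08:45, 11:00–13:30, 13:45–18:30.
Dilnoza ∩ Callum: (none).
Dilnoza ∩ Callum ∩ Beatriz: (none).
Windows ≥ 30 min: (none).

none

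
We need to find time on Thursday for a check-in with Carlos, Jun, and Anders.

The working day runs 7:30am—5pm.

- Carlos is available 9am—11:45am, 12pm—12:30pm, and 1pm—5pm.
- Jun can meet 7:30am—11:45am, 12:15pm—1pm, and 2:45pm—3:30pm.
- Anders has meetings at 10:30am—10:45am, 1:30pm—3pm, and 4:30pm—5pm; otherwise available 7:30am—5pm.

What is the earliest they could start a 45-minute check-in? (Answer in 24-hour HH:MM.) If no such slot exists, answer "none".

Anders free within 07:30–17:00: 07:30–10:30, 10:45–13:30, 15:00–16:30.
Carlos ∩ Jun: 09:00–11:45, 12:15–12:30, 14:45–15:30.
Carlos ∩ Jun ∩ Anders: 09:00–10:30, 10:45–11:45, 12:15–12:30, 15:00–15:30.
Windows ≥ 45 min: 09:00–10:30, 10:45–11:45.
Earliest such window starts at 09:00.

09:00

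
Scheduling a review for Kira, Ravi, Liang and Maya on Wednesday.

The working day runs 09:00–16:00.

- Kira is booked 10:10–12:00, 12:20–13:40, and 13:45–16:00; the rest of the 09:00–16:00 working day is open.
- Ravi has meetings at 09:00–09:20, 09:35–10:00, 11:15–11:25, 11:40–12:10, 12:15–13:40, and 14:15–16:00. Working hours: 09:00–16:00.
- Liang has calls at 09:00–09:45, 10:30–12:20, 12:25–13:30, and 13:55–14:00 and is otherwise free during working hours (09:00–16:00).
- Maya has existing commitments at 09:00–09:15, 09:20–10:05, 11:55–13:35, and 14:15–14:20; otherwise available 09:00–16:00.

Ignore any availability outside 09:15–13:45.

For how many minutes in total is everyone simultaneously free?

Kira free within 09:00–16:00: 09:00–10:10, 12:00–12:20, 13:40–13:45.
Ravi free within 09:00–16:00: 09:20–09:35, 10:00–11:15, 11:25–11:40, 12:10–12:15, 13:40–14:15.
Liang free within 09:00–16:00: 09:45–10:30, 12:20–12:25, 13:30–13:55, 14:00–16:00.
Maya free within 09:00–16:00: 09:15–09:20, 10:05–11:55, 13:35–14:15, 14:20–16:00.
Kira ∩ Ravi: 09:20–09:35, 10:00–10:10, 12:10–12:15, 13:40–13:45.
Kira ∩ Ravi ∩ Liang: 10:00–10:10, 13:40–13:45.
Kira ∩ Ravi ∩ Liang ∩ Maya: 10:05–10:10, 13:40–13:45.
Restricted to 09:15–13:45: 10:05–10:10, 13:40–13:45.
Total common minutes: 5 + 5 = 10.

10 minutes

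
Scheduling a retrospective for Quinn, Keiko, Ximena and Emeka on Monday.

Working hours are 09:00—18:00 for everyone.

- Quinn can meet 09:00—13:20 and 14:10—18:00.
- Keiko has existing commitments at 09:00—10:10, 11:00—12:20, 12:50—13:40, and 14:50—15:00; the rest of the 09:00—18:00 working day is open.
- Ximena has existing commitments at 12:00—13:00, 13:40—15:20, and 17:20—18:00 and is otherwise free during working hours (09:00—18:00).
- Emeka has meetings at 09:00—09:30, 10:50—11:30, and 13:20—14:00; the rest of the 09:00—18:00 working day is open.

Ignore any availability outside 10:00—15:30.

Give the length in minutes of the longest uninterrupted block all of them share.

Keiko free within 09:00–18:00: 10:10–11:00, 12:20–12:50, 13:40–14:50, 15:00–18:00.
Ximena free within 09:00–18:00: 09:00–12:00, 13:00–13:40, 15:20–17:20.
Emeka free within 09:00–18:00: 09:30–10:50, 11:30–13:20, 14:00–18:00.
Quinn ∩ Keiko: 10:10–11:00, 12:20–12:50, 14:10–14:50, 15:00–18:00.
Quinn ∩ Keiko ∩ Ximena: 10:10–11:00, 15:20–17:20.
Quinn ∩ Keiko ∩ Ximena ∩ Emeka: 10:10–10:50, 15:20–17:20.
Restricted to 10:00–15:30: 10:10–10:50, 15:20–15:30.
Common window lengths: 40, 10 min; longest is 40.

40 minutes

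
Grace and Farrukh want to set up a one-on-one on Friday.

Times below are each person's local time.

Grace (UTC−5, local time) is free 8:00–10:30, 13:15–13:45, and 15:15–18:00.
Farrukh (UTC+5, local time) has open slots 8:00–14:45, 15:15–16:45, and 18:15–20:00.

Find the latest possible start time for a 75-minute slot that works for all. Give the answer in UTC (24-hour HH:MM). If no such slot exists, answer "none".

Grace → UTC: 13:00–15:30, 18:15–18:45, 20:15–23:00.
Farrukh → UTC: 03:00–09:45, 10:15–11:45, 13:15–15:00.
Grace ∩ Farrukh: 13:15–15:00.
Windows ≥ 75 min: 13:15–15:00.
Latest start in the last window 13:15–15:00 is 15:00 − 75 min = 13:45.

13:45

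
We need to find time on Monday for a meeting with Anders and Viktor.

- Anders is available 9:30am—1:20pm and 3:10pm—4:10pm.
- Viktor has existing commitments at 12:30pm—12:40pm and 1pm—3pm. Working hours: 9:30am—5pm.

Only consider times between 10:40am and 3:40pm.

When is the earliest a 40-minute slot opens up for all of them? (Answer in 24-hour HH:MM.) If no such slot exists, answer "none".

10:40

Viktor free within 09:30–17:00: 09:30–12:30, 12:40–13:00, 15:00–17:00.
Anders ∩ Viktor: 09:30–12:30, 12:40–13:00, 15:10–16:10.
Restricted to 10:40–15:40: 10:40–12:30, 12:40–13:00, 15:10–15:40.
Windows ≥ 40 min: 10:40–12:30.
Earliest such window starts at 10:40.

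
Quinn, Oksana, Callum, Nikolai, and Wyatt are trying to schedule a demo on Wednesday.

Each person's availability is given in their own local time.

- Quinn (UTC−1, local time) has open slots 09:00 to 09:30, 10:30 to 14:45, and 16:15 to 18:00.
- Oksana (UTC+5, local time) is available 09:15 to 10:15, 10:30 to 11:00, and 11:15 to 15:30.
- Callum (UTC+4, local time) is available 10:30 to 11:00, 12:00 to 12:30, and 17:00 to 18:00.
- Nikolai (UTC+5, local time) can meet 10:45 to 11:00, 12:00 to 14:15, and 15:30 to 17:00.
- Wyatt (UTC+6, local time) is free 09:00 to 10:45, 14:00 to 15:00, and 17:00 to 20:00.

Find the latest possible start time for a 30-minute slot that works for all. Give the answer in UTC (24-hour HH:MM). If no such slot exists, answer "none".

none

Quinn → UTC: 10:00–10:30, 11:30–15:45, 17:15–19:00.
Oksana → UTC: 04:15–05:15, 05:30–06:00, 06:15–10:30.
Callum → UTC: 06:30–07:00, 08:00–08:30, 13:00–14:00.
Nikolai → UTC: 05:45–06:00, 07:00–09:15, 10:30–12:00.
Wyatt → UTC: 03:00–04:45, 08:00–09:00, 11:00–14:00.
Quinn ∩ Oksana: 10:00–10:30.
Quinn ∩ Oksana ∩ Callum: (none).
Quinn ∩ Oksana ∩ Callum ∩ Nikolai: (none).
Quinn ∩ Oksana ∩ Callum ∩ Nikolai ∩ Wyatt: (none).
Windows ≥ 30 min: (none).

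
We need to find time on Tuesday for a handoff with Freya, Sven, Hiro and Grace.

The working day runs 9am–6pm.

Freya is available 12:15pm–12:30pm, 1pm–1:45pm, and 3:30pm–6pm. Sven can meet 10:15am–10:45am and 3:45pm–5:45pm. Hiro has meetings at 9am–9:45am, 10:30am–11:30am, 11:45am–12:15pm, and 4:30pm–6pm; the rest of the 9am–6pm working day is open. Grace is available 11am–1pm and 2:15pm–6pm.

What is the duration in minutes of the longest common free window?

45 minutes

Hiro free within 09:00–18:00: 09:45–10:30, 11:30–11:45, 12:15–16:30.
Freya ∩ Sven: 15:45–17:45.
Freya ∩ Sven ∩ Hiro: 15:45–16:30.
Freya ∩ Sven ∩ Hiro ∩ Grace: 15:45–16:30.
Single common window of 45 minutes.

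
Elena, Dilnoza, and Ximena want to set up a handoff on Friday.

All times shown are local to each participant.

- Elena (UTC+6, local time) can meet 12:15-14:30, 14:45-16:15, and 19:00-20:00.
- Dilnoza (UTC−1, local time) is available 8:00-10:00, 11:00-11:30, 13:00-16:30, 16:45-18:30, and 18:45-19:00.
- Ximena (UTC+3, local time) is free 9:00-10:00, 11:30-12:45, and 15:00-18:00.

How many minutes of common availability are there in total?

45 minutes

Elena → UTC: 06:15–08:30, 08:45–10:15, 13:00–14:00.
Dilnoza → UTC: 09:00–11:00, 12:00–12:30, 14:00–17:30, 17:45–19:30, 19:45–20:00.
Ximena → UTC: 06:00–07:00, 08:30–09:45, 12:00–15:00.
Elena ∩ Dilnoza: 09:00–10:15.
Elena ∩ Dilnoza ∩ Ximena: 09:00–09:45.
Total common minutes: 45.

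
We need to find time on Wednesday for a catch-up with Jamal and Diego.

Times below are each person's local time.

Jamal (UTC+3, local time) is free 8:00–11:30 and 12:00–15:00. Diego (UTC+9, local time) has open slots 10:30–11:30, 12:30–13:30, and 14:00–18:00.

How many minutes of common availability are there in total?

210 minutes

Jamal → UTC: 05:00–08:30, 09:00–12:00.
Diego → UTC: 01:30–02:30, 03:30–04:30, 05:00–09:00.
Jamal ∩ Diego: 05:00–08:30.
Total common minutes: 210.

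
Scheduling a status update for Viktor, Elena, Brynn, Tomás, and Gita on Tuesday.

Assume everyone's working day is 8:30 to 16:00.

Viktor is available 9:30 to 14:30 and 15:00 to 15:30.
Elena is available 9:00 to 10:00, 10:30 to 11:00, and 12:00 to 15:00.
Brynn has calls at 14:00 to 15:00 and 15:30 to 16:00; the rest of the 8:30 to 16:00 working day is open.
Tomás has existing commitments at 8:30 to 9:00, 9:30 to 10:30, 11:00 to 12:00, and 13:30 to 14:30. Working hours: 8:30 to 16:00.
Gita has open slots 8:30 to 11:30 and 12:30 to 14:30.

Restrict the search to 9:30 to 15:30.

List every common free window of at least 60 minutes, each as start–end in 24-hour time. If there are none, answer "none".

Brynn free within 08:30–16:00: 08:30–14:00, 15:00–15:30.
Tomás free within 08:30–16:00: 09:00–09:30, 10:30–11:00, 12:00–13:30, 14:30–16:00.
Viktor ∩ Elena: 09:30–10:00, 10:30–11:00, 12:00–14:30.
Viktor ∩ Elena ∩ Brynn: 09:30–10:00, 10:30–11:00, 12:00–14:00.
Viktor ∩ Elena ∩ Brynn ∩ Tomás: 10:30–11:00, 12:00–13:30.
Viktor ∩ Elena ∩ Brynn ∩ Tomás ∩ Gita: 10:30–11:00, 12:30–13:30.
Restricted to 09:30–15:30: 10:30–11:00, 12:30–13:30.
Windows ≥ 60 min: 12:30–13:30.

12:30–13:30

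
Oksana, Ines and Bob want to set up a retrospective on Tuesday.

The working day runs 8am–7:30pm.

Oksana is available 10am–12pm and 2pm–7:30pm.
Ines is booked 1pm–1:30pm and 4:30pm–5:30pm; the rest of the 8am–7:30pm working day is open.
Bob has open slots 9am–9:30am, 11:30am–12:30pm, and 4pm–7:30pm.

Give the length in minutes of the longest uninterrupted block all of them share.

Ines free within 08:00–19:30: 08:00–13:00, 13:30–16:30, 17:30–19:30.
Oksana ∩ Ines: 10:00–12:00, 14:00–16:30, 17:30–19:30.
Oksana ∩ Ines ∩ Bob: 11:30–12:00, 16:00–16:30, 17:30–19:30.
Common window lengths: 30, 30, 120 min; longest is 120.

120 minutes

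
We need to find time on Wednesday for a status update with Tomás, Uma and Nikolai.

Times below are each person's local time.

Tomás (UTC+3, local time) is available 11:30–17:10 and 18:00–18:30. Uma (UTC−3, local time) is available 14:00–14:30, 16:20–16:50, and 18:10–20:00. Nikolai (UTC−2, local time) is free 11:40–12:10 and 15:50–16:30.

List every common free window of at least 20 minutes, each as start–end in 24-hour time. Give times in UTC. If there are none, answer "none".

Tomás → UTC: 08:30–14:10, 15:00–15:30.
Uma → UTC: 17:00–17:30, 19:20–19:50, 21:10–23:00.
Nikolai → UTC: 13:40–14:10, 17:50–18:30.
Tomás ∩ Uma: (none).
Tomás ∩ Uma ∩ Nikolai: (none).
Windows ≥ 20 min: (none).

none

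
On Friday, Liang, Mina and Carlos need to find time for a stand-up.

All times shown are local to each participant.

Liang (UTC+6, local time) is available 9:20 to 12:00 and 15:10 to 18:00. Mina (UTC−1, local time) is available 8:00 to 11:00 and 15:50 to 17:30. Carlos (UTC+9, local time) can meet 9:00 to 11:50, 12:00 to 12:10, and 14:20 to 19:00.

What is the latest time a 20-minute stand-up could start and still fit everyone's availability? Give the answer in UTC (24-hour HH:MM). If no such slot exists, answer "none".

09:40

Liang → UTC: 03:20–06:00, 09:10–12:00.
Mina → UTC: 09:00–12:00, 16:50–18:30.
Carlos → UTC: 00:00–02:50, 03:00–03:10, 05:20–10:00.
Liang ∩ Mina: 09:10–12:00.
Liang ∩ Mina ∩ Carlos: 09:10–10:00.
Windows ≥ 20 min: 09:10–10:00.
Latest start in the last window 09:10–10:00 is 10:00 − 20 min = 09:40.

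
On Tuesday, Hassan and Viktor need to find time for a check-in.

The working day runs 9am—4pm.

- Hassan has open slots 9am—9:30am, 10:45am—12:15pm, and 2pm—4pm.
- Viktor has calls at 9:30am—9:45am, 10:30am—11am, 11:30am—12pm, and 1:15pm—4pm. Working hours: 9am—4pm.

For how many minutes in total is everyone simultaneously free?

Viktor free within 09:00–16:00: 09:00–09:30, 09:45–10:30, 11:00–11:30, 12:00–13:15.
Hassan ∩ Viktor: 09:00–09:30, 11:00–11:30, 12:00–12:15.
Total common minutes: 30 + 30 + 15 = 75.

75 minutes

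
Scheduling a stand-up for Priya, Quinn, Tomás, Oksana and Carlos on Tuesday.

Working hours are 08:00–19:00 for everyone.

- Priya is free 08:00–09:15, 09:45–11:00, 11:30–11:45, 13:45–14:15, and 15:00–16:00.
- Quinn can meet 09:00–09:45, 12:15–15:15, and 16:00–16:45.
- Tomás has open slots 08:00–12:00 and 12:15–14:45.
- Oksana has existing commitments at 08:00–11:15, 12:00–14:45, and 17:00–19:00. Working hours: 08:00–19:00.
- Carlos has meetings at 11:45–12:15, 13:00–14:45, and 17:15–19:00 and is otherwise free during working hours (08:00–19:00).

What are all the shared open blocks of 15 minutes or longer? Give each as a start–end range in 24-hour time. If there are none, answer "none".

Oksana free within 08:00–19:00: 11:15–12:00, 14:45–17:00.
Carlos free within 08:00–19:00: 08:00–11:45, 12:15–13:00, 14:45–17:15.
Priya ∩ Quinn: 09:00–09:15, 13:45–14:15, 15:00–15:15.
Priya ∩ Quinn ∩ Tomás: 09:00–09:15, 13:45–14:15.
Priya ∩ Quinn ∩ Tomás ∩ Oksana: (none).
Priya ∩ Quinn ∩ Tomás ∩ Oksana ∩ Carlos: (none).
Windows ≥ 15 min: (none).

none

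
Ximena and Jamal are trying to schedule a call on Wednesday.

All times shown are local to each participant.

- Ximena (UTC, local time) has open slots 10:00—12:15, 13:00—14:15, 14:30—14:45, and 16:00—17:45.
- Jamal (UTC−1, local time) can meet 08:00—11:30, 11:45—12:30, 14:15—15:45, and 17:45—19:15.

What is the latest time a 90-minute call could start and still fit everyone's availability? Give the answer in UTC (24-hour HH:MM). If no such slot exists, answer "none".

Ximena → UTC: 10:00–12:15, 13:00–14:15, 14:30–14:45, 16:00–17:45.
Jamal → UTC: 09:00–12:30, 12:45–13:30, 15:15–16:45, 18:45–20:15.
Ximena ∩ Jamal: 10:00–12:15, 13:00–13:30, 16:00–16:45.
Windows ≥ 90 min: 10:00–12:15.
Latest start in the last window 10:00–12:15 is 12:15 − 90 min = 10:45.

10:45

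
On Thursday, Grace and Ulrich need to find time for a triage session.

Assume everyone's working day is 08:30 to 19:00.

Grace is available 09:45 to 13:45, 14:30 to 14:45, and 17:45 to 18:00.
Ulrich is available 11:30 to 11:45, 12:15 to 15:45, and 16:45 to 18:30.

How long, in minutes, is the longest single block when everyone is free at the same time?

90 minutes

Grace ∩ Ulrich: 11:30–11:45, 12:15–13:45, 14:30–14:45, 17:45–18:00.
Common window lengths: 15, 90, 15, 15 min; longest is 90.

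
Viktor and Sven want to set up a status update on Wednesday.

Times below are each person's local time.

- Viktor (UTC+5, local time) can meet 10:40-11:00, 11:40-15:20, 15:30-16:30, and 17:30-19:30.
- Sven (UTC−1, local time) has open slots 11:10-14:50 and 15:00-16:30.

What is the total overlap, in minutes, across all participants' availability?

Viktor → UTC: 05:40–06:00, 06:40–10:20, 10:30–11:30, 12:30–14:30.
Sven → UTC: 12:10–15:50, 16:00–17:30.
Viktor ∩ Sven: 12:30–14:30.
Total common minutes: 120.

120 minutes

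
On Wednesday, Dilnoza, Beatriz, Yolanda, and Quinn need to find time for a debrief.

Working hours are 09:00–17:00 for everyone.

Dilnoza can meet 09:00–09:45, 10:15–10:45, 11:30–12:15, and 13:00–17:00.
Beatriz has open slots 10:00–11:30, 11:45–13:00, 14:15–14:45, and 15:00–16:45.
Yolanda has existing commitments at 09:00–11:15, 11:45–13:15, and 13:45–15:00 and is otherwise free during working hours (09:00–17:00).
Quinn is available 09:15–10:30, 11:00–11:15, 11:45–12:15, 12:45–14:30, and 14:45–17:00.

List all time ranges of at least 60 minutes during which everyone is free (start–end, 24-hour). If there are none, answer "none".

15:00–16:45

Yolanda free within 09:00–17:00: 11:15–11:45, 13:15–13:45, 15:00–17:00.
Dilnoza ∩ Beatriz: 10:15–10:45, 11:45–12:15, 14:15–14:45, 15:00–16:45.
Dilnoza ∩ Beatriz ∩ Yolanda: 15:00–16:45.
Dilnoza ∩ Beatriz ∩ Yolanda ∩ Quinn: 15:00–16:45.
Windows ≥ 60 min: 15:00–16:45.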